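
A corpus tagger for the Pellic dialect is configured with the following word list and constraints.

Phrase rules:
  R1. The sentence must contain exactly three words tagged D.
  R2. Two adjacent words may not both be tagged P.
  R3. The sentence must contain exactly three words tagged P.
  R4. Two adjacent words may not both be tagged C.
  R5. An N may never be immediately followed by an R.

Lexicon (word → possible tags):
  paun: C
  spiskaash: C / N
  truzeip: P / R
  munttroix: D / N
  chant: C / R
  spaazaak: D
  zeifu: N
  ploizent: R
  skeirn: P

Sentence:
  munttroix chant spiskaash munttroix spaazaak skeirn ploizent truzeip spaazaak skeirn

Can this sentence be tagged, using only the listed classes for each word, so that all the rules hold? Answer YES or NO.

Candidates per position — 1:munttroix {D,N}; 2:chant {C,R}; 3:spiskaash {C,N}; 4:munttroix {D,N}; 5:spaazaak {D}; 6:skeirn {P}; 7:ploizent {R}; 8:truzeip {P,R}; 9:spaazaak {D}; 10:skeirn {P}.
One satisfying assignment: N C N D D P R P D P.
Check: rule 1 satisfied; rule 2 satisfied; rule 3 satisfied; rule 4 satisfied; rule 5 satisfied.

YES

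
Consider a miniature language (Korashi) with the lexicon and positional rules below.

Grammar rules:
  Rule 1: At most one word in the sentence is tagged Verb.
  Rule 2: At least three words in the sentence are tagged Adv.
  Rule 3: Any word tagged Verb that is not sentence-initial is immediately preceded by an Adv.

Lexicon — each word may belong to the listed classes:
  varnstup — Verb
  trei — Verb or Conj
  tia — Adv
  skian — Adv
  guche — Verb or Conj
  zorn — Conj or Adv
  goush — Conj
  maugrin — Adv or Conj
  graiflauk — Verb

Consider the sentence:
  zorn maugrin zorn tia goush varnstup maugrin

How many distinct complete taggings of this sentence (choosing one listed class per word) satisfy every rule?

Candidates per position — 1:zorn {Conj,Adv}; 2:maugrin {Adv,Conj}; 3:zorn {Conj,Adv}; 4:tia {Adv}; 5:goush {Conj}; 6:varnstup {Verb}; 7:maugrin {Adv,Conj}.
There are 16 candidate sequences in total.
Rule 3 cannot be satisfied by any choice of tags from the lexicon.
So there is no consistent tagging.
Count = 0.

0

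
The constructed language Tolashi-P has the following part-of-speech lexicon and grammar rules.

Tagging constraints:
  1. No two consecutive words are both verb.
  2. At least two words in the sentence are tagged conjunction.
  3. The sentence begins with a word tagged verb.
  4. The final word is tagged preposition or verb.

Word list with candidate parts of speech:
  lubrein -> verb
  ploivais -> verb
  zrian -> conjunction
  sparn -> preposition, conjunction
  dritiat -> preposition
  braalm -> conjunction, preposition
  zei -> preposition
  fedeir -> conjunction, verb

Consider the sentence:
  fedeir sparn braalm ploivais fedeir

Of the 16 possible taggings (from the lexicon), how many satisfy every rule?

0

Candidates per position — 1:fedeir {conjunction,verb}; 2:sparn {preposition,conjunction}; 3:braalm {conjunction,preposition}; 4:ploivais {verb}; 5:fedeir {conjunction,verb}.
There are 16 candidate sequences in total.
Every candidate sequence violates at least one rule; no consistent tagging exists.
Count = 0.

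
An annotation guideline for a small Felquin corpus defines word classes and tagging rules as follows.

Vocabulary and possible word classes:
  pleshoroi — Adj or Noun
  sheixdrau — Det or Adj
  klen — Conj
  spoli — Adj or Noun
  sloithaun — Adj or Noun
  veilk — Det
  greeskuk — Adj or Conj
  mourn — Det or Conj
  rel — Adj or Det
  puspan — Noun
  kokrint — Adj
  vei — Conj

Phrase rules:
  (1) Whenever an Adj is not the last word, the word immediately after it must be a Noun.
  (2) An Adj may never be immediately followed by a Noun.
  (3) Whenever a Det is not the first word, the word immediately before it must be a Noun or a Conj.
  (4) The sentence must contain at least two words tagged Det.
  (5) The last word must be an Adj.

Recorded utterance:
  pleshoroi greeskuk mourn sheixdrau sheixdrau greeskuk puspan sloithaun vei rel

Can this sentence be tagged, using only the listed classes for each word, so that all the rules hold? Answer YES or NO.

NO

Candidates per position — 1:pleshoroi {Adj,Noun}; 2:greeskuk {Adj,Conj}; 3:mourn {Det,Conj}; 4:sheixdrau {Det,Adj}; 5:sheixdrau {Det,Adj}; 6:greeskuk {Adj,Conj}; 7:puspan {Noun}; 8:sloithaun {Adj,Noun}; 9:vei {Conj}; 10:rel {Adj,Det}.
Every candidate sequence violates at least one rule; no consistent tagging exists.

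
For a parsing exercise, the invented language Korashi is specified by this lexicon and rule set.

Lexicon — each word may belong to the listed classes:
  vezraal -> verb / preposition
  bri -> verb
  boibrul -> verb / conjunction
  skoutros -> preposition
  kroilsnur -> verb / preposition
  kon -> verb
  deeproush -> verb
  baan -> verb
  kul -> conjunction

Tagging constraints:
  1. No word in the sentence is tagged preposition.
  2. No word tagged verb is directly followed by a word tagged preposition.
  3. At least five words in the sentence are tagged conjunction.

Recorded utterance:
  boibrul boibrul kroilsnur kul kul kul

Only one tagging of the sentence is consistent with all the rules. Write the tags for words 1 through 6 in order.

Candidates per position — 1:boibrul {verb,conjunction}; 2:boibrul {verb,conjunction}; 3:kroilsnur {verb,preposition}; 4:kul {conjunction}; 5:kul {conjunction}; 6:kul {conjunction}.
Position 1: tagging it verb would leave rule 3 unsatisfiable, so it must be conjunction.
Position 2: tagging it verb would leave rule 3 unsatisfiable, so it must be conjunction.
Position 3: tagging it preposition would leave rule 1 unsatisfiable, so it must be verb.
So the tagging must be: conjunction conjunction verb conjunction conjunction conjunction.
Check: rule 1 ok; rule 2 ok; rule 3 ok.

conjunction conjunction verb conjunction conjunction conjunction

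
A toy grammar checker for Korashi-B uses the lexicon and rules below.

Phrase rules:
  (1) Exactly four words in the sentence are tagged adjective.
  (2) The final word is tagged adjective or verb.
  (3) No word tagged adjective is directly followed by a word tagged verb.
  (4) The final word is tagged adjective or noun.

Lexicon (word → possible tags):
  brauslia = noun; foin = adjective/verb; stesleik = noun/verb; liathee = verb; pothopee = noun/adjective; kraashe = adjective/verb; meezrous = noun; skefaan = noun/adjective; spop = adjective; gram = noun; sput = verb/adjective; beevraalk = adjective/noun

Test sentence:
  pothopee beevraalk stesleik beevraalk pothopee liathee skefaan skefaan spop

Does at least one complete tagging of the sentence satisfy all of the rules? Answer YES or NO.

YES

Candidates per position — 1:pothopee {noun,adjective}; 2:beevraalk {adjective,noun}; 3:stesleik {noun,verb}; 4:beevraalk {adjective,noun}; 5:pothopee {noun,adjective}; 6:liathee {verb}; 7:skefaan {noun,adjective}; 8:skefaan {noun,adjective}; 9:spop {adjective}.
One satisfying assignment: noun adjective noun noun noun verb adjective adjective adjective.
Rule-by-rule: rule 1 ✓; rule 2 ✓; rule 3 ✓; rule 4 ✓.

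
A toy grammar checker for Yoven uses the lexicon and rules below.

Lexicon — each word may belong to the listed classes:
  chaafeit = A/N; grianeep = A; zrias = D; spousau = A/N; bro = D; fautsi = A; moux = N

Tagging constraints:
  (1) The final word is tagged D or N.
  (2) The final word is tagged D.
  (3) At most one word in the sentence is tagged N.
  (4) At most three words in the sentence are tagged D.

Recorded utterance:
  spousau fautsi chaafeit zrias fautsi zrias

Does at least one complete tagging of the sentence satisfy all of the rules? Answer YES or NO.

Candidates per position — 1:spousau {A,N}; 2:fautsi {A}; 3:chaafeit {A,N}; 4:zrias {D}; 5:fautsi {A}; 6:zrias {D}.
One satisfying assignment: A A N D A D.
Rule-by-rule: rule 1 ok; rule 2 ok; rule 3 ok; rule 4 ok.

YES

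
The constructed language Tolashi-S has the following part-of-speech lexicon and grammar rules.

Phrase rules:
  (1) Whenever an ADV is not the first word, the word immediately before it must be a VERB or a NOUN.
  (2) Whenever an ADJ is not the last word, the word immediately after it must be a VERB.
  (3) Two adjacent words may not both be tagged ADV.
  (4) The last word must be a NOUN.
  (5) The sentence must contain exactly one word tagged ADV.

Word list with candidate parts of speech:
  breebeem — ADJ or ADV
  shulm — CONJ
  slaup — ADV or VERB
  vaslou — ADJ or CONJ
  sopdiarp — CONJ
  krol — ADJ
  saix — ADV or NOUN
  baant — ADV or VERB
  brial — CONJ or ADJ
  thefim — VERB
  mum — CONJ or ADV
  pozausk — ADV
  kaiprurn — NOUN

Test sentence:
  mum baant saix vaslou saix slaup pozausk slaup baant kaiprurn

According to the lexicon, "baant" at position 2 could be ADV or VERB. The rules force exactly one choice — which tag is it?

VERB

Candidates per position — 1:mum {CONJ,ADV}; 2:baant {ADV,VERB}; 3:saix {ADV,NOUN}; 4:vaslou {ADJ,CONJ}; 5:saix {ADV,NOUN}; 6:slaup {ADV,VERB}; 7:pozausk {ADV}; 8:slaup {ADV,VERB}; 9:baant {ADV,VERB}; 10:kaiprurn {NOUN}.
Position 1: ADV is ruled out by rule 5; that leaves CONJ.
Position 2: ADV is ruled out by rule 1; that leaves VERB.
Position 3: ADV is ruled out by rule 5; that leaves NOUN.
Position 4: ADJ is ruled out by rule 2; that leaves CONJ.
Position 5: ADV is ruled out by rule 1; that leaves NOUN.
Position 6: ADV is ruled out by rule 1; that leaves VERB.
Position 8: ADV is ruled out by rule 1; that leaves VERB.
Position 9: ADV is ruled out by rule 5; that leaves VERB.
The only consistent sequence is: CONJ VERB NOUN CONJ NOUN VERB ADV VERB VERB NOUN.
Checking: rule 1 satisfied; rule 2 satisfied; rule 3 satisfied; rule 4 satisfied; rule 5 satisfied.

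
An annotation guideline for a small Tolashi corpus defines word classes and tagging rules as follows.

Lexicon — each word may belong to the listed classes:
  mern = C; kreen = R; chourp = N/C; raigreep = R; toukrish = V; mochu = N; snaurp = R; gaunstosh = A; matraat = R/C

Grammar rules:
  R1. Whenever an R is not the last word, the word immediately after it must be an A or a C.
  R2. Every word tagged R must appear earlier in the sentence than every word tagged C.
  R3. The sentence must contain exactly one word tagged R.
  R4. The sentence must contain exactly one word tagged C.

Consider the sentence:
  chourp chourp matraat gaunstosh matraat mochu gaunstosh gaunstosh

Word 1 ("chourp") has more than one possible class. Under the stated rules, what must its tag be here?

Candidates per position — 1:chourp {N,C}; 2:chourp {N,C}; 3:matraat {R,C}; 4:gaunstosh {A}; 5:matraat {R,C}; 6:mochu {N}; 7:gaunstosh {A}; 8:gaunstosh {A}.
Word 5 cannot be R — rule 1 would then fail for every completion. It is C.
Word 1 cannot be C — rule 4 would then fail for every completion. It is N.
Word 2 cannot be C — rule 4 would then fail for every completion. It is N.
Word 3 cannot be C — rule 3 would then fail for every completion. It is R.
The unique satisfying tagging is: N N R A C N A A.
Checking: rule 1 satisfied; rule 2 satisfied; rule 3 satisfied; rule 4 satisfied.

N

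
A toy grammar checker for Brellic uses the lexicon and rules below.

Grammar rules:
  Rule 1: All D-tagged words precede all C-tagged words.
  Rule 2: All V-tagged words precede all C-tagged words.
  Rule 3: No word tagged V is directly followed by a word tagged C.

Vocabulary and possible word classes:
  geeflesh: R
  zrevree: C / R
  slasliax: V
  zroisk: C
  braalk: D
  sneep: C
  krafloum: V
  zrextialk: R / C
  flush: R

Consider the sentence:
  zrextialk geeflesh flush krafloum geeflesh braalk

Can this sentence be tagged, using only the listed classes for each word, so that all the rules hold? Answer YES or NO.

Candidates per position — 1:zrextialk {R,C}; 2:geeflesh {R}; 3:flush {R}; 4:krafloum {V}; 5:geeflesh {R}; 6:braalk {D}.
One satisfying assignment: R R R V R D.
Rule-by-rule: rule 1 satisfied; rule 2 satisfied; rule 3 satisfied.

YES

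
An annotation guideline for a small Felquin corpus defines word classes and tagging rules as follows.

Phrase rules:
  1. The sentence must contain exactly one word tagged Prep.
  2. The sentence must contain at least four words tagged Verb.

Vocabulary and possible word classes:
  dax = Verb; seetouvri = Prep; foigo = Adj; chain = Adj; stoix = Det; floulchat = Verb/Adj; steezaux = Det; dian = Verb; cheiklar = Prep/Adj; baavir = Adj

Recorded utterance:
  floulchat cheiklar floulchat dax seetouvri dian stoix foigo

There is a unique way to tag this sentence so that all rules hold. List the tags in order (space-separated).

Verb Adj Verb Verb Prep Verb Det Adj

Candidates per position — 1:floulchat {Verb,Adj}; 2:cheiklar {Prep,Adj}; 3:floulchat {Verb,Adj}; 4:dax {Verb}; 5:seetouvri {Prep}; 6:dian {Verb}; 7:stoix {Det}; 8:foigo {Adj}.
Position 1: Adj is ruled out by rule 2; that leaves Verb.
Position 2: Prep is ruled out by rule 1; that leaves Adj.
Position 3: Adj is ruled out by rule 2; that leaves Verb.
The only consistent sequence is: Verb Adj Verb Verb Prep Verb Det Adj.
Checking: rule 1 ok; rule 2 ok.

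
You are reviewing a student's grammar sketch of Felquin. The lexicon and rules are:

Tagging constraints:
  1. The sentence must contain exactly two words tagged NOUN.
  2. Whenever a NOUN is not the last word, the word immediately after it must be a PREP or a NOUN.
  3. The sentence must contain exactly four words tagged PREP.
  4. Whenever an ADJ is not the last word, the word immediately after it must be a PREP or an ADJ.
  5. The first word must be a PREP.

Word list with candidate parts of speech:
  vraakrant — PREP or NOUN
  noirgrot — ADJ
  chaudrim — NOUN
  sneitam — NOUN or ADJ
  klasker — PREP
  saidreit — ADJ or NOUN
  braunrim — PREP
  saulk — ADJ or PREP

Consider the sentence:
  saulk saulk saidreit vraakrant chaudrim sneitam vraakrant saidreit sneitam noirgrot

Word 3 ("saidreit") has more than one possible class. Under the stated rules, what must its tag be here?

ADJ

Candidates per position — 1:saulk {ADJ,PREP}; 2:saulk {ADJ,PREP}; 3:saidreit {ADJ,NOUN}; 4:vraakrant {PREP,NOUN}; 5:chaudrim {NOUN}; 6:sneitam {NOUN,ADJ}; 7:vraakrant {PREP,NOUN}; 8:saidreit {ADJ,NOUN}; 9:sneitam {NOUN,ADJ}; 10:noirgrot {ADJ}.
Position 1: tagging it ADJ would leave rule 3 unsatisfiable, so it must be PREP.
Position 2: tagging it ADJ would leave rule 3 unsatisfiable, so it must be PREP.
Position 4: tagging it NOUN would leave rule 3 unsatisfiable, so it must be PREP.
Position 6: tagging it ADJ would leave rule 2 unsatisfiable, so it must be NOUN.
Position 7: tagging it NOUN would leave rule 1 unsatisfiable, so it must be PREP.
Position 8: tagging it NOUN would leave rule 1 unsatisfiable, so it must be ADJ.
Position 9: tagging it NOUN would leave rule 1 unsatisfiable, so it must be ADJ.
Position 3: tagging it NOUN would leave rule 1 unsatisfiable, so it must be ADJ.
The only consistent sequence is: PREP PREP ADJ PREP NOUN NOUN PREP ADJ ADJ ADJ.
Checking: rule 1 holds; rule 2 holds; rule 3 holds; rule 4 holds; rule 5 holds.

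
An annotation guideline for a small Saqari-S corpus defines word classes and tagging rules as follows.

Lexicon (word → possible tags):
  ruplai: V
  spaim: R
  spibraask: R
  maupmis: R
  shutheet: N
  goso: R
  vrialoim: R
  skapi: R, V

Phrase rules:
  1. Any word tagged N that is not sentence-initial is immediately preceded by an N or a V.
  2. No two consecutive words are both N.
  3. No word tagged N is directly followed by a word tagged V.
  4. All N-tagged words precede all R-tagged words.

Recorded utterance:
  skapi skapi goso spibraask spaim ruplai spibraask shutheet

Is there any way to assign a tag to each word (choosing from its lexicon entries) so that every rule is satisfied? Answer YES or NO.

NO

Candidates per position — 1:skapi {R,V}; 2:skapi {R,V}; 3:goso {R}; 4:spibraask {R}; 5:spaim {R}; 6:ruplai {V}; 7:spibraask {R}; 8:shutheet {N}.
Rule 1 cannot be satisfied by any choice of tags from the lexicon.
So there is no consistent tagging.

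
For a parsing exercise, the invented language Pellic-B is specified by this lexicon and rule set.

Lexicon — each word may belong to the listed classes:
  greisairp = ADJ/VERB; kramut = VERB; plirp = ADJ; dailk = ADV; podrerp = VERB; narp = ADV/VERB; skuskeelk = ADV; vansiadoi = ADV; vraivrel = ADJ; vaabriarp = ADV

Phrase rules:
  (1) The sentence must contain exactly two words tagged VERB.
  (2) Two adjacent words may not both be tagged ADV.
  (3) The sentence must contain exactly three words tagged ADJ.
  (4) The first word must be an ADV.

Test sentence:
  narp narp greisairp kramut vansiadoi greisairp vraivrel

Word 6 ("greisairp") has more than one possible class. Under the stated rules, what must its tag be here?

Candidates per position — 1:narp {ADV,VERB}; 2:narp {ADV,VERB}; 3:greisairp {ADJ,VERB}; 4:kramut {VERB}; 5:vansiadoi {ADV}; 6:greisairp {ADJ,VERB}; 7:vraivrel {ADJ}.
Word 1 cannot be VERB — rule 4 would then fail for every completion. It is ADV.
Word 2 cannot be ADV — rule 2 would then fail for every completion. It is VERB.
Word 3 cannot be VERB — rule 1 would then fail for every completion. It is ADJ.
Word 6 cannot be VERB — rule 1 would then fail for every completion. It is ADJ.
The only consistent sequence is: ADV VERB ADJ VERB ADV ADJ ADJ.
Rule-by-rule: rule 1 satisfied; rule 2 satisfied; rule 3 satisfied; rule 4 satisfied.

ADJ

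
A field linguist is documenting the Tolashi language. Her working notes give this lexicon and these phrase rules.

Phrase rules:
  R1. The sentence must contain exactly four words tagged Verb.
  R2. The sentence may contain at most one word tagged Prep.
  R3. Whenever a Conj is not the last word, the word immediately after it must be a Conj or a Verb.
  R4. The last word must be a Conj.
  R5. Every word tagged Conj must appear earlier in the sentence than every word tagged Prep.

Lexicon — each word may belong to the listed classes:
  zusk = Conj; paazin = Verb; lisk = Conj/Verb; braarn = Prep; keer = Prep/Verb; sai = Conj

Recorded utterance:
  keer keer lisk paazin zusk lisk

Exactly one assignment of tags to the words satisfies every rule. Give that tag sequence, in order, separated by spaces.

Verb Verb Verb Verb Conj Conj

Candidates per position — 1:keer {Prep,Verb}; 2:keer {Prep,Verb}; 3:lisk {Conj,Verb}; 4:paazin {Verb}; 5:zusk {Conj}; 6:lisk {Conj,Verb}.
Word 1 cannot be Prep — rule 5 would then fail for every completion. It is Verb.
Word 2 cannot be Prep — rule 5 would then fail for every completion. It is Verb.
Word 6 cannot be Verb — rule 4 would then fail for every completion. It is Conj.
Word 3 cannot be Conj — rule 1 would then fail for every completion. It is Verb.
The unique satisfying tagging is: Verb Verb Verb Verb Conj Conj.
Verifying each rule — rule 1 holds; rule 2 holds; rule 3 holds; rule 4 holds; rule 5 holds.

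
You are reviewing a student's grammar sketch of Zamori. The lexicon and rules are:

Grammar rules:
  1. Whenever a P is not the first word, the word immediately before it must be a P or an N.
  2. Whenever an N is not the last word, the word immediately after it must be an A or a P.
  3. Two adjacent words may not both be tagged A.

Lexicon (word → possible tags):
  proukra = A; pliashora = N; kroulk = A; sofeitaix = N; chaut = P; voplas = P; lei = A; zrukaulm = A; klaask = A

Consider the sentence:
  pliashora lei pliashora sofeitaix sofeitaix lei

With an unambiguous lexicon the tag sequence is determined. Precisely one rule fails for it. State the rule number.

2

Fixed tagging: N A N N N A.
Checking each rule: R1 ✓, R2 ✗, R3 ✓.
Only rule 2 fails.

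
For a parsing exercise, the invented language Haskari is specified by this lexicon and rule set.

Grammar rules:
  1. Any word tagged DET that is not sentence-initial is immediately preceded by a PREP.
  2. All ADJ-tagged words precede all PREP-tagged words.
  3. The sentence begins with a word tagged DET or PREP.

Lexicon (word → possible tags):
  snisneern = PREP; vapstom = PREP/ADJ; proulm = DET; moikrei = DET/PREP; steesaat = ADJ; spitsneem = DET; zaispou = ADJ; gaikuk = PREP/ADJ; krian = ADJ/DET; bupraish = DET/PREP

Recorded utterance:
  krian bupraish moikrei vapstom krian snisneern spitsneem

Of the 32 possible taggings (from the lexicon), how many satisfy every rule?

2

Candidates per position — 1:krian {ADJ,DET}; 2:bupraish {DET,PREP}; 3:moikrei {DET,PREP}; 4:vapstom {PREP,ADJ}; 5:krian {ADJ,DET}; 6:snisneern {PREP}; 7:spitsneem {DET}.
There are 32 candidate sequences in total.
The sequences that satisfy every rule: DET PREP DET PREP DET PREP DET; DET PREP PREP PREP DET PREP DET.
Count = 2.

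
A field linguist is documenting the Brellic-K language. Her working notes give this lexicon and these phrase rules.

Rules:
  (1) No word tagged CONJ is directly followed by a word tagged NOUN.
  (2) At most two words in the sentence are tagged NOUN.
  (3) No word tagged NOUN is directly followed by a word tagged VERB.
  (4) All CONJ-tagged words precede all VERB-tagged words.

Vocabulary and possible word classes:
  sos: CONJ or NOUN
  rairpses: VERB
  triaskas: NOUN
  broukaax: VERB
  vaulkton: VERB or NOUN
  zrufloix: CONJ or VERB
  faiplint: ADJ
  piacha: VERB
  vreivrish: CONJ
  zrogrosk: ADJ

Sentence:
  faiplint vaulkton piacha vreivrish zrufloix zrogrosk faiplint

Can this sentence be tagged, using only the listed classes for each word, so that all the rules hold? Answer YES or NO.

Candidates per position — 1:faiplint {ADJ}; 2:vaulkton {VERB,NOUN}; 3:piacha {VERB}; 4:vreivrish {CONJ}; 5:zrufloix {CONJ,VERB}; 6:zrogrosk {ADJ}; 7:faiplint {ADJ}.
Rule 4 cannot be satisfied by any choice of tags from the lexicon.
So there is no consistent tagging.

NO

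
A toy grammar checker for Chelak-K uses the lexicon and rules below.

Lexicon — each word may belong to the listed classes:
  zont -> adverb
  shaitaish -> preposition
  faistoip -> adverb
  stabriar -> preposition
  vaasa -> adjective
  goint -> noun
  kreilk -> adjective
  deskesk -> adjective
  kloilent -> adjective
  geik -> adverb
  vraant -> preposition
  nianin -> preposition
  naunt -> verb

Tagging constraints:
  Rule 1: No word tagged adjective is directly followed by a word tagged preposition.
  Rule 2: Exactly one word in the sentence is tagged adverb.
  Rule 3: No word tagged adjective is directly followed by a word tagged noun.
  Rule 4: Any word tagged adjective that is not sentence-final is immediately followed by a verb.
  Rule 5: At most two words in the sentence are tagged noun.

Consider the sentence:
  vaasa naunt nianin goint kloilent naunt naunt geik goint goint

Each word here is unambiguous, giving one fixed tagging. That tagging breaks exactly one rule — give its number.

Fixed tagging: adjective verb preposition noun adjective verb verb adverb noun noun.
Checking each rule: R1 pass, R2 pass, R3 pass, R4 pass, R5 fail.
Only rule 5 fails.

5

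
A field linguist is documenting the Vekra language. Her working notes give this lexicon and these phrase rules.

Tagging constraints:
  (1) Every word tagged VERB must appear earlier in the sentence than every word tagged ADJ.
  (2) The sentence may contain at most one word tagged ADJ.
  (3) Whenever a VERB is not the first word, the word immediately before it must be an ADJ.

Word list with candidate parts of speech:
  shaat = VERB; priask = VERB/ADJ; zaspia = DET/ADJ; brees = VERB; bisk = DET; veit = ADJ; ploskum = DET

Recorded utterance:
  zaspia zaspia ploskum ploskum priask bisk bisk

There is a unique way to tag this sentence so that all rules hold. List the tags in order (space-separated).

DET DET DET DET ADJ DET DET

Candidates per position — 1:zaspia {DET,ADJ}; 2:zaspia {DET,ADJ}; 3:ploskum {DET}; 4:ploskum {DET}; 5:priask {VERB,ADJ}; 6:bisk {DET}; 7:bisk {DET}.
At position 5, choosing VERB makes rule 3 impossible to satisfy; hence ADJ.
At position 1, choosing ADJ makes rule 2 impossible to satisfy; hence DET.
At position 2, choosing ADJ makes rule 2 impossible to satisfy; hence DET.
So the tagging must be: DET DET DET DET ADJ DET DET.
Checking: rule 1 holds; rule 2 holds; rule 3 holds.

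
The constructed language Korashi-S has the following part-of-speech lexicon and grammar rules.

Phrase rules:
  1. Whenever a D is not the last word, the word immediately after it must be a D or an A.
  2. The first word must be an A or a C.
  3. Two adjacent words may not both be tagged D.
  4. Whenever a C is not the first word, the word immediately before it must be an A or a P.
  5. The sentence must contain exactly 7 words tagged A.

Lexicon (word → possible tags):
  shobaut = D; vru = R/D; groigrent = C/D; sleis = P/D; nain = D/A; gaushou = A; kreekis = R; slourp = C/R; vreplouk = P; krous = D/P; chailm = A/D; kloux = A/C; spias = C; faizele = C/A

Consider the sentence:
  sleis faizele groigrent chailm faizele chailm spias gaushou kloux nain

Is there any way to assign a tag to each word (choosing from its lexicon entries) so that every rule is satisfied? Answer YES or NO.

NO

Candidates per position — 1:sleis {P,D}; 2:faizele {C,A}; 3:groigrent {C,D}; 4:chailm {A,D}; 5:faizele {C,A}; 6:chailm {A,D}; 7:spias {C}; 8:gaushou {A}; 9:kloux {A,C}; 10:nain {D,A}.
Rule 2 cannot be satisfied by any choice of tags from the lexicon.
So there is no consistent tagging.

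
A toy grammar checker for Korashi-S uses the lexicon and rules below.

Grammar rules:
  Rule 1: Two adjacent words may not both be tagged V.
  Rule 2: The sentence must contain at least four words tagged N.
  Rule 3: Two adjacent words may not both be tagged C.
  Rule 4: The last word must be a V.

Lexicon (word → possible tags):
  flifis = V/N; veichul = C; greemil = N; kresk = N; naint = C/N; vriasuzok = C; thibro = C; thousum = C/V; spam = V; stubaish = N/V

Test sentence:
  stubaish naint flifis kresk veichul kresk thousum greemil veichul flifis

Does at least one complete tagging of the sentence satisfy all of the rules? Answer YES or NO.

Candidates per position — 1:stubaish {N,V}; 2:naint {C,N}; 3:flifis {V,N}; 4:kresk {N}; 5:veichul {C}; 6:kresk {N}; 7:thousum {C,V}; 8:greemil {N}; 9:veichul {C}; 10:flifis {V,N}.
One satisfying assignment: N N V N C N C N C V.
Verifying each rule — rule 1 ok; rule 2 ok; rule 3 ok; rule 4 ok.

YES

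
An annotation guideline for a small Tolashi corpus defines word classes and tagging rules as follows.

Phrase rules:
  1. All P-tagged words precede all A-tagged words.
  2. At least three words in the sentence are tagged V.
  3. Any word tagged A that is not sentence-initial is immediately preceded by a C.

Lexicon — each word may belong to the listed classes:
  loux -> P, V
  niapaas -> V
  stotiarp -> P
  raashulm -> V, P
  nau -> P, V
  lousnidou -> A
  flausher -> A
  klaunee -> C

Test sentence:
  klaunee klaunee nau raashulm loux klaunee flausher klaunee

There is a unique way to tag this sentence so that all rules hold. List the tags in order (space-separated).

Candidates per position — 1:klaunee {C}; 2:klaunee {C}; 3:nau {P,V}; 4:raashulm {V,P}; 5:loux {P,V}; 6:klaunee {C}; 7:flausher {A}; 8:klaunee {C}.
If word 3 were P, no tagging could satisfy rule 2; so word 3 is V.
If word 4 were P, no tagging could satisfy rule 2; so word 4 is V.
If word 5 were P, no tagging could satisfy rule 2; so word 5 is V.
So the tagging must be: C C V V V C A C.
Verifying each rule — rule 1 holds; rule 2 holds; rule 3 holds.

C C V V V C A C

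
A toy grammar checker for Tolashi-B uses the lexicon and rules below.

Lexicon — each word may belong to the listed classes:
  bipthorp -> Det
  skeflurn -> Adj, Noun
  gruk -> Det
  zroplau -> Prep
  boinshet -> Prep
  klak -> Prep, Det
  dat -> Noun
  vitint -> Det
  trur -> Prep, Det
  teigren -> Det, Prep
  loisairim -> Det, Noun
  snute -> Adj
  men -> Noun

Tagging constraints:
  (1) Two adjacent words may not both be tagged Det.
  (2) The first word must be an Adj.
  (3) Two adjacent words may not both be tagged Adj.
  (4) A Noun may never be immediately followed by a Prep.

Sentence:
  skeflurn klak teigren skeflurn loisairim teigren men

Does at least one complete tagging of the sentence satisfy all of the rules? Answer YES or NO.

YES

Candidates per position — 1:skeflurn {Adj,Noun}; 2:klak {Prep,Det}; 3:teigren {Det,Prep}; 4:skeflurn {Adj,Noun}; 5:loisairim {Det,Noun}; 6:teigren {Det,Prep}; 7:men {Noun}.
One satisfying assignment: Adj Det Prep Adj Noun Det Noun.
Check: rule 1 ok; rule 2 ok; rule 3 ok; rule 4 ok.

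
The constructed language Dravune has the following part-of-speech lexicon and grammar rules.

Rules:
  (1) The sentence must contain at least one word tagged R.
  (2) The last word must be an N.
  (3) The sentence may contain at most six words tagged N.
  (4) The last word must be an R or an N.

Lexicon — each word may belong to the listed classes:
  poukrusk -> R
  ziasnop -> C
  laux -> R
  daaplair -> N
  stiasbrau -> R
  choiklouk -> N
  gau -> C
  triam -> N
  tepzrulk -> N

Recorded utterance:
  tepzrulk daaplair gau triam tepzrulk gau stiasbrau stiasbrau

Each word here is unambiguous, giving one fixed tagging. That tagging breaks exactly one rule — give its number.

Fixed tagging: N N C N N C R R.
Applying the rules: R1 holds, R2 violated, R3 holds, R4 holds.
Only rule 2 fails.

2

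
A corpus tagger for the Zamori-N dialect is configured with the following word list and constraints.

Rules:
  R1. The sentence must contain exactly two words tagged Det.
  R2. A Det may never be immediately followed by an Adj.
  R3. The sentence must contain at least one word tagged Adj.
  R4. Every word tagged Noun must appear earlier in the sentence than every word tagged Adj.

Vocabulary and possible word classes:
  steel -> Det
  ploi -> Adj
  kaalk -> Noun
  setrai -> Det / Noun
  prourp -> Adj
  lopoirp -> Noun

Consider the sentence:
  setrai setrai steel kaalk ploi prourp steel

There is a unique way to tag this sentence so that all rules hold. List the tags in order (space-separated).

Noun Noun Det Noun Adj Adj Det

Candidates per position — 1:setrai {Det,Noun}; 2:setrai {Det,Noun}; 3:steel {Det}; 4:kaalk {Noun}; 5:ploi {Adj}; 6:prourp {Adj}; 7:steel {Det}.
Position 1: Det is ruled out by rule 1; that leaves Noun.
Position 2: Det is ruled out by rule 1; that leaves Noun.
So the tagging must be: Noun Noun Det Noun Adj Adj Det.
Rule-by-rule: rule 1 satisfied; rule 2 satisfied; rule 3 satisfied; rule 4 satisfied.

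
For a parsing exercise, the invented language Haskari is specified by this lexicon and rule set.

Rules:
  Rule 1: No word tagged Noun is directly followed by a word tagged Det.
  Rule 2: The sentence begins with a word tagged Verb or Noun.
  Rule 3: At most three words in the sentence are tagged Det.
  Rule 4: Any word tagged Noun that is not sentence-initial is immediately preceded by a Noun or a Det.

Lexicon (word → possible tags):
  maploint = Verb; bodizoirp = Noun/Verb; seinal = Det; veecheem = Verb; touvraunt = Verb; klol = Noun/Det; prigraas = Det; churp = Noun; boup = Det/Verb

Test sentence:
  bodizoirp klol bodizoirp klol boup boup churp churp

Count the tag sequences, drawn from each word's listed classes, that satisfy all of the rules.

5

Candidates per position — 1:bodizoirp {Noun,Verb}; 2:klol {Noun,Det}; 3:bodizoirp {Noun,Verb}; 4:klol {Noun,Det}; 5:boup {Det,Verb}; 6:boup {Det,Verb}; 7:churp {Noun}; 8:churp {Noun}.
There are 64 candidate sequences in total.
The sequences that satisfy every rule: Noun Noun Noun Noun Verb Det Noun Noun; Noun Noun Verb Det Det Det Noun Noun; Noun Noun Verb Det Verb Det Noun Noun; Verb Det Noun Noun Verb Det Noun Noun; Verb Det Verb Det Verb Det Noun Noun.
Count = 5.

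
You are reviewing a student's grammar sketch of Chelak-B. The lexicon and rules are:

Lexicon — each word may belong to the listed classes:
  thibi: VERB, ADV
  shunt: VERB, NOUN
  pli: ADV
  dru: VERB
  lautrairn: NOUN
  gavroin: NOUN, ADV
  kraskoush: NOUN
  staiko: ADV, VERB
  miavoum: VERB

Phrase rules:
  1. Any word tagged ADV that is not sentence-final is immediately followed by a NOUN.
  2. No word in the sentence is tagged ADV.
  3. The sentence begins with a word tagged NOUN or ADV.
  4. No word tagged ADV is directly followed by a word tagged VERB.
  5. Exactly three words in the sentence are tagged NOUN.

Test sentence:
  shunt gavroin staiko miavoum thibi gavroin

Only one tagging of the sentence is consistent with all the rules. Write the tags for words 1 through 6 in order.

Candidates per position — 1:shunt {VERB,NOUN}; 2:gavroin {NOUN,ADV}; 3:staiko {ADV,VERB}; 4:miavoum {VERB}; 5:thibi {VERB,ADV}; 6:gavroin {NOUN,ADV}.
Position 1: VERB is ruled out by rule 3; that leaves NOUN.
Position 2: ADV is ruled out by rule 1; that leaves NOUN.
Position 3: ADV is ruled out by rule 1; that leaves VERB.
Position 5: ADV is ruled out by rule 2; that leaves VERB.
Position 6: ADV is ruled out by rule 2; that leaves NOUN.
The only consistent sequence is: NOUN NOUN VERB VERB VERB NOUN.
Verifying each rule — rule 1 satisfied; rule 2 satisfied; rule 3 satisfied; rule 4 satisfied; rule 5 satisfied.

NOUN NOUN VERB VERB VERB NOUN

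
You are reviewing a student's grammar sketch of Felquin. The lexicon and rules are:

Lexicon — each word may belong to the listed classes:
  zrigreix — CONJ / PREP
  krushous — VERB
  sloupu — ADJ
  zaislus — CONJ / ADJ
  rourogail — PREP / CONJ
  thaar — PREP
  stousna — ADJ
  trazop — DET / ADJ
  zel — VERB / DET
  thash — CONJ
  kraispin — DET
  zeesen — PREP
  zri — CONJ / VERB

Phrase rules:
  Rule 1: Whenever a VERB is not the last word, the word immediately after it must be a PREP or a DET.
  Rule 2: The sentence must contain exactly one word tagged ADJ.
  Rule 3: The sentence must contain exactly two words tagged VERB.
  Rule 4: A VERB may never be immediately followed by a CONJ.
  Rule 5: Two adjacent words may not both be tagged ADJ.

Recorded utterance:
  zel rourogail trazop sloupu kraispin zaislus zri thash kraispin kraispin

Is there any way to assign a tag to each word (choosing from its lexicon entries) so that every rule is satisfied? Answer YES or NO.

NO

Candidates per position — 1:zel {VERB,DET}; 2:rourogail {PREP,CONJ}; 3:trazop {DET,ADJ}; 4:sloupu {ADJ}; 5:kraispin {DET}; 6:zaislus {CONJ,ADJ}; 7:zri {CONJ,VERB}; 8:thash {CONJ}; 9:kraispin {DET}; 10:kraispin {DET}.
Every candidate sequence violates at least one rule; no consistent tagging exists.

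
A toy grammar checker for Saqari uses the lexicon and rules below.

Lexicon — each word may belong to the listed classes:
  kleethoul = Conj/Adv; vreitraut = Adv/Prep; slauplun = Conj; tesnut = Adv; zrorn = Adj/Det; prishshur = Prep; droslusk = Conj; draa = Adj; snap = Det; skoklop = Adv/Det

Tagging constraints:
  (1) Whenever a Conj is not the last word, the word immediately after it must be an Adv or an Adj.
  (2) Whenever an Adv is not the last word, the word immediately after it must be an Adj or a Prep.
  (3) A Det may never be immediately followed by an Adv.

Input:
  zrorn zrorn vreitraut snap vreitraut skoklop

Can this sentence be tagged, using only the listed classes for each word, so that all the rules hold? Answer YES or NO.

YES

Candidates per position — 1:zrorn {Adj,Det}; 2:zrorn {Adj,Det}; 3:vreitraut {Adv,Prep}; 4:snap {Det}; 5:vreitraut {Adv,Prep}; 6:skoklop {Adv,Det}.
One satisfying assignment: Det Det Prep Det Prep Det.
Checking: rule 1 satisfied; rule 2 satisfied; rule 3 satisfied.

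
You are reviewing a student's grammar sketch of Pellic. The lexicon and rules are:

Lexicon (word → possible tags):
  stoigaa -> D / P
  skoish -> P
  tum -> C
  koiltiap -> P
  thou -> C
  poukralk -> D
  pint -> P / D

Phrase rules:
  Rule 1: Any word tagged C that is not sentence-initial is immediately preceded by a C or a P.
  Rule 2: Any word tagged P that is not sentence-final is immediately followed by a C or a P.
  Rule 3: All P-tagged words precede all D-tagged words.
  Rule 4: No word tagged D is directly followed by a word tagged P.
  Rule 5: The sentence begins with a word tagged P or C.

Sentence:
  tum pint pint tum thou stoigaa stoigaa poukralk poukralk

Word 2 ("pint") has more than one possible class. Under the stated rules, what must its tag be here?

P

Candidates per position — 1:tum {C}; 2:pint {P,D}; 3:pint {P,D}; 4:tum {C}; 5:thou {C}; 6:stoigaa {D,P}; 7:stoigaa {D,P}; 8:poukralk {D}; 9:poukralk {D}.
If word 3 were D, no tagging could satisfy rule 1; so word 3 is P.
If word 6 were P, no tagging could satisfy rule 2; so word 6 is D.
If word 7 were P, no tagging could satisfy rule 2; so word 7 is D.
If word 2 were D, no tagging could satisfy rule 3; so word 2 is P.
That leaves exactly one tagging: C P P C C D D D D.
Verifying each rule — rule 1 satisfied; rule 2 satisfied; rule 3 satisfied; rule 4 satisfied; rule 5 satisfied.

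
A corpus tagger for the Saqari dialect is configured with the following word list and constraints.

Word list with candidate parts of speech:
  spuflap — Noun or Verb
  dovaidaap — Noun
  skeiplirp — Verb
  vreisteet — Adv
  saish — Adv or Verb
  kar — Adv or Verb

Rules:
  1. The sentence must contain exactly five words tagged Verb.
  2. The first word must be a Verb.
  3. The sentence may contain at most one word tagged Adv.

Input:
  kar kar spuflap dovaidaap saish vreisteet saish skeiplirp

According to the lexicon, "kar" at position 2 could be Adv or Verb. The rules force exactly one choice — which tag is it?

Verb

Candidates per position — 1:kar {Adv,Verb}; 2:kar {Adv,Verb}; 3:spuflap {Noun,Verb}; 4:dovaidaap {Noun}; 5:saish {Adv,Verb}; 6:vreisteet {Adv}; 7:saish {Adv,Verb}; 8:skeiplirp {Verb}.
At position 1, choosing Adv makes rule 2 impossible to satisfy; hence Verb.
At position 2, choosing Adv makes rule 3 impossible to satisfy; hence Verb.
At position 5, choosing Adv makes rule 3 impossible to satisfy; hence Verb.
At position 7, choosing Adv makes rule 3 impossible to satisfy; hence Verb.
At position 3, choosing Verb makes rule 1 impossible to satisfy; hence Noun.
The only consistent sequence is: Verb Verb Noun Noun Verb Adv Verb Verb.
Checking: rule 1 holds; rule 2 holds; rule 3 holds.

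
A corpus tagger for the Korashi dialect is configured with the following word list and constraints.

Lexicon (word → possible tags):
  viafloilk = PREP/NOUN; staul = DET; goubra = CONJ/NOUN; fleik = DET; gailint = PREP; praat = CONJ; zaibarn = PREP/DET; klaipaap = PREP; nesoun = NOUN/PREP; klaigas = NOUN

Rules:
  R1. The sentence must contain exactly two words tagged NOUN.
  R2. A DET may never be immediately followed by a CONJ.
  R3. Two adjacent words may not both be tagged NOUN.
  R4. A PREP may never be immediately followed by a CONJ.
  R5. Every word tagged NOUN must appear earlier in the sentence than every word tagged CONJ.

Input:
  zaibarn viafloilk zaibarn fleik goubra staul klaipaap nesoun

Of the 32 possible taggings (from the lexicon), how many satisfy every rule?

Candidates per position — 1:zaibarn {PREP,DET}; 2:viafloilk {PREP,NOUN}; 3:zaibarn {PREP,DET}; 4:fleik {DET}; 5:goubra {CONJ,NOUN}; 6:staul {DET}; 7:klaipaap {PREP}; 8:nesoun {NOUN,PREP}.
There are 32 candidate sequences in total.
Checking each against the rules leaves 8 sequences.
Count = 8.

8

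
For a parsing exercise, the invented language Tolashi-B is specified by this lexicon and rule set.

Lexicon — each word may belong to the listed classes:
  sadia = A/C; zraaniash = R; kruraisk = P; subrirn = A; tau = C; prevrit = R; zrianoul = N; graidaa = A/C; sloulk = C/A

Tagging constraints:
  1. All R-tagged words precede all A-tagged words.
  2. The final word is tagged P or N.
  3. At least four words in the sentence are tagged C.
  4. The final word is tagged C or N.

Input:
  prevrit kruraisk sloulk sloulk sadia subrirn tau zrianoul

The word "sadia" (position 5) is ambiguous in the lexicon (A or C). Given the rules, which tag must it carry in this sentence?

Candidates per position — 1:prevrit {R}; 2:kruraisk {P}; 3:sloulk {C,A}; 4:sloulk {C,A}; 5:sadia {A,C}; 6:subrirn {A}; 7:tau {C}; 8:zrianoul {N}.
Word 3 cannot be A — rule 3 would then fail for every completion. It is C.
Word 4 cannot be A — rule 3 would then fail for every completion. It is C.
Word 5 cannot be A — rule 3 would then fail for every completion. It is C.
That leaves exactly one tagging: R P C C C A C N.
Verifying each rule — rule 1 holds; rule 2 holds; rule 3 holds; rule 4 holds.

C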